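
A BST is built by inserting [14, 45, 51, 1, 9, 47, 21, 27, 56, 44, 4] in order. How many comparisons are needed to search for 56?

Search path for 56: 14 -> 45 -> 51 -> 56
Found: True
Comparisons: 4


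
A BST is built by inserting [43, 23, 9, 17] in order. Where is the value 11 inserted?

Starting tree (level order): [43, 23, None, 9, None, None, 17]
Insertion path: 43 -> 23 -> 9 -> 17
Result: insert 11 as left child of 17
Final tree (level order): [43, 23, None, 9, None, None, 17, 11]


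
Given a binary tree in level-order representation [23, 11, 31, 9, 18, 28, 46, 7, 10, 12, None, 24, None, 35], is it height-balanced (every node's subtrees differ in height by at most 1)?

Tree (level-order array): [23, 11, 31, 9, 18, 28, 46, 7, 10, 12, None, 24, None, 35]
Definition: a tree is height-balanced if, at every node, |h(left) - h(right)| <= 1 (empty subtree has height -1).
Bottom-up per-node check:
  node 7: h_left=-1, h_right=-1, diff=0 [OK], height=0
  node 10: h_left=-1, h_right=-1, diff=0 [OK], height=0
  node 9: h_left=0, h_right=0, diff=0 [OK], height=1
  node 12: h_left=-1, h_right=-1, diff=0 [OK], height=0
  node 18: h_left=0, h_right=-1, diff=1 [OK], height=1
  node 11: h_left=1, h_right=1, diff=0 [OK], height=2
  node 24: h_left=-1, h_right=-1, diff=0 [OK], height=0
  node 28: h_left=0, h_right=-1, diff=1 [OK], height=1
  node 35: h_left=-1, h_right=-1, diff=0 [OK], height=0
  node 46: h_left=0, h_right=-1, diff=1 [OK], height=1
  node 31: h_left=1, h_right=1, diff=0 [OK], height=2
  node 23: h_left=2, h_right=2, diff=0 [OK], height=3
All nodes satisfy the balance condition.
Result: Balanced


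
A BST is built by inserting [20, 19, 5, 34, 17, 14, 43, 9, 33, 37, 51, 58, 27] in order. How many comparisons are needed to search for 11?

Search path for 11: 20 -> 19 -> 5 -> 17 -> 14 -> 9
Found: False
Comparisons: 6


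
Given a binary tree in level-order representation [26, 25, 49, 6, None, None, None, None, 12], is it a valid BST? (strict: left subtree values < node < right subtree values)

Level-order array: [26, 25, 49, 6, None, None, None, None, 12]
Validate using subtree bounds (lo, hi): at each node, require lo < value < hi,
then recurse left with hi=value and right with lo=value.
Preorder trace (stopping at first violation):
  at node 26 with bounds (-inf, +inf): OK
  at node 25 with bounds (-inf, 26): OK
  at node 6 with bounds (-inf, 25): OK
  at node 12 with bounds (6, 25): OK
  at node 49 with bounds (26, +inf): OK
No violation found at any node.
Result: Valid BST


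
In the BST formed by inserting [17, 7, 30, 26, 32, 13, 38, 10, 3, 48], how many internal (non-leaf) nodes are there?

Tree built from: [17, 7, 30, 26, 32, 13, 38, 10, 3, 48]
Tree (level-order array): [17, 7, 30, 3, 13, 26, 32, None, None, 10, None, None, None, None, 38, None, None, None, 48]
Rule: An internal node has at least one child.
Per-node child counts:
  node 17: 2 child(ren)
  node 7: 2 child(ren)
  node 3: 0 child(ren)
  node 13: 1 child(ren)
  node 10: 0 child(ren)
  node 30: 2 child(ren)
  node 26: 0 child(ren)
  node 32: 1 child(ren)
  node 38: 1 child(ren)
  node 48: 0 child(ren)
Matching nodes: [17, 7, 13, 30, 32, 38]
Count of internal (non-leaf) nodes: 6


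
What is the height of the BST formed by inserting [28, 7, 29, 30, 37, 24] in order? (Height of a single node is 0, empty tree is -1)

Insertion order: [28, 7, 29, 30, 37, 24]
Tree (level-order array): [28, 7, 29, None, 24, None, 30, None, None, None, 37]
Compute height bottom-up (empty subtree = -1):
  height(24) = 1 + max(-1, -1) = 0
  height(7) = 1 + max(-1, 0) = 1
  height(37) = 1 + max(-1, -1) = 0
  height(30) = 1 + max(-1, 0) = 1
  height(29) = 1 + max(-1, 1) = 2
  height(28) = 1 + max(1, 2) = 3
Height = 3


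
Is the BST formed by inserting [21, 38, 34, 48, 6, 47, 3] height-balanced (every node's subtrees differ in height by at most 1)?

Tree (level-order array): [21, 6, 38, 3, None, 34, 48, None, None, None, None, 47]
Definition: a tree is height-balanced if, at every node, |h(left) - h(right)| <= 1 (empty subtree has height -1).
Bottom-up per-node check:
  node 3: h_left=-1, h_right=-1, diff=0 [OK], height=0
  node 6: h_left=0, h_right=-1, diff=1 [OK], height=1
  node 34: h_left=-1, h_right=-1, diff=0 [OK], height=0
  node 47: h_left=-1, h_right=-1, diff=0 [OK], height=0
  node 48: h_left=0, h_right=-1, diff=1 [OK], height=1
  node 38: h_left=0, h_right=1, diff=1 [OK], height=2
  node 21: h_left=1, h_right=2, diff=1 [OK], height=3
All nodes satisfy the balance condition.
Result: Balanced


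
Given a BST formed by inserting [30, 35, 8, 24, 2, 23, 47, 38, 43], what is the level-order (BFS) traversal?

Tree insertion order: [30, 35, 8, 24, 2, 23, 47, 38, 43]
Tree (level-order array): [30, 8, 35, 2, 24, None, 47, None, None, 23, None, 38, None, None, None, None, 43]
BFS from the root, enqueuing left then right child of each popped node:
  queue [30] -> pop 30, enqueue [8, 35], visited so far: [30]
  queue [8, 35] -> pop 8, enqueue [2, 24], visited so far: [30, 8]
  queue [35, 2, 24] -> pop 35, enqueue [47], visited so far: [30, 8, 35]
  queue [2, 24, 47] -> pop 2, enqueue [none], visited so far: [30, 8, 35, 2]
  queue [24, 47] -> pop 24, enqueue [23], visited so far: [30, 8, 35, 2, 24]
  queue [47, 23] -> pop 47, enqueue [38], visited so far: [30, 8, 35, 2, 24, 47]
  queue [23, 38] -> pop 23, enqueue [none], visited so far: [30, 8, 35, 2, 24, 47, 23]
  queue [38] -> pop 38, enqueue [43], visited so far: [30, 8, 35, 2, 24, 47, 23, 38]
  queue [43] -> pop 43, enqueue [none], visited so far: [30, 8, 35, 2, 24, 47, 23, 38, 43]
Result: [30, 8, 35, 2, 24, 47, 23, 38, 43]


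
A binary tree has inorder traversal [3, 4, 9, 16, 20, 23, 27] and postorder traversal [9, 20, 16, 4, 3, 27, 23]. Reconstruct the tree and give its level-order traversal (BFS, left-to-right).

Inorder:   [3, 4, 9, 16, 20, 23, 27]
Postorder: [9, 20, 16, 4, 3, 27, 23]
Algorithm: postorder visits root last, so walk postorder right-to-left;
each value is the root of the current inorder slice — split it at that
value, recurse on the right subtree first, then the left.
Recursive splits:
  root=23; inorder splits into left=[3, 4, 9, 16, 20], right=[27]
  root=27; inorder splits into left=[], right=[]
  root=3; inorder splits into left=[], right=[4, 9, 16, 20]
  root=4; inorder splits into left=[], right=[9, 16, 20]
  root=16; inorder splits into left=[9], right=[20]
  root=20; inorder splits into left=[], right=[]
  root=9; inorder splits into left=[], right=[]
Reconstructed level-order: [23, 3, 27, 4, 16, 9, 20]


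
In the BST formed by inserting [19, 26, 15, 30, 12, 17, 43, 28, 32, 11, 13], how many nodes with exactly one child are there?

Tree built from: [19, 26, 15, 30, 12, 17, 43, 28, 32, 11, 13]
Tree (level-order array): [19, 15, 26, 12, 17, None, 30, 11, 13, None, None, 28, 43, None, None, None, None, None, None, 32]
Rule: These are nodes with exactly 1 non-null child.
Per-node child counts:
  node 19: 2 child(ren)
  node 15: 2 child(ren)
  node 12: 2 child(ren)
  node 11: 0 child(ren)
  node 13: 0 child(ren)
  node 17: 0 child(ren)
  node 26: 1 child(ren)
  node 30: 2 child(ren)
  node 28: 0 child(ren)
  node 43: 1 child(ren)
  node 32: 0 child(ren)
Matching nodes: [26, 43]
Count of nodes with exactly one child: 2


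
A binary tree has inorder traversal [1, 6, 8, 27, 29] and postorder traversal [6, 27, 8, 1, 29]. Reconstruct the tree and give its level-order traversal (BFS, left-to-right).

Inorder:   [1, 6, 8, 27, 29]
Postorder: [6, 27, 8, 1, 29]
Algorithm: postorder visits root last, so walk postorder right-to-left;
each value is the root of the current inorder slice — split it at that
value, recurse on the right subtree first, then the left.
Recursive splits:
  root=29; inorder splits into left=[1, 6, 8, 27], right=[]
  root=1; inorder splits into left=[], right=[6, 8, 27]
  root=8; inorder splits into left=[6], right=[27]
  root=27; inorder splits into left=[], right=[]
  root=6; inorder splits into left=[], right=[]
Reconstructed level-order: [29, 1, 8, 6, 27]


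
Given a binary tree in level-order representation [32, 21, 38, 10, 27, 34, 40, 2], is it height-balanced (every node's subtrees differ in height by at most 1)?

Tree (level-order array): [32, 21, 38, 10, 27, 34, 40, 2]
Definition: a tree is height-balanced if, at every node, |h(left) - h(right)| <= 1 (empty subtree has height -1).
Bottom-up per-node check:
  node 2: h_left=-1, h_right=-1, diff=0 [OK], height=0
  node 10: h_left=0, h_right=-1, diff=1 [OK], height=1
  node 27: h_left=-1, h_right=-1, diff=0 [OK], height=0
  node 21: h_left=1, h_right=0, diff=1 [OK], height=2
  node 34: h_left=-1, h_right=-1, diff=0 [OK], height=0
  node 40: h_left=-1, h_right=-1, diff=0 [OK], height=0
  node 38: h_left=0, h_right=0, diff=0 [OK], height=1
  node 32: h_left=2, h_right=1, diff=1 [OK], height=3
All nodes satisfy the balance condition.
Result: Balanced


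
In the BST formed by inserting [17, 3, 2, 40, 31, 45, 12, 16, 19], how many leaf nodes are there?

Tree built from: [17, 3, 2, 40, 31, 45, 12, 16, 19]
Tree (level-order array): [17, 3, 40, 2, 12, 31, 45, None, None, None, 16, 19]
Rule: A leaf has 0 children.
Per-node child counts:
  node 17: 2 child(ren)
  node 3: 2 child(ren)
  node 2: 0 child(ren)
  node 12: 1 child(ren)
  node 16: 0 child(ren)
  node 40: 2 child(ren)
  node 31: 1 child(ren)
  node 19: 0 child(ren)
  node 45: 0 child(ren)
Matching nodes: [2, 16, 19, 45]
Count of leaf nodes: 4


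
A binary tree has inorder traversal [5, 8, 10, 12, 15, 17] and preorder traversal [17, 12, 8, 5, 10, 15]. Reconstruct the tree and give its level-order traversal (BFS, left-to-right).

Inorder:  [5, 8, 10, 12, 15, 17]
Preorder: [17, 12, 8, 5, 10, 15]
Algorithm: preorder visits root first, so consume preorder in order;
for each root, split the current inorder slice at that value into
left-subtree inorder and right-subtree inorder, then recurse.
Recursive splits:
  root=17; inorder splits into left=[5, 8, 10, 12, 15], right=[]
  root=12; inorder splits into left=[5, 8, 10], right=[15]
  root=8; inorder splits into left=[5], right=[10]
  root=5; inorder splits into left=[], right=[]
  root=10; inorder splits into left=[], right=[]
  root=15; inorder splits into left=[], right=[]
Reconstructed level-order: [17, 12, 8, 15, 5, 10]


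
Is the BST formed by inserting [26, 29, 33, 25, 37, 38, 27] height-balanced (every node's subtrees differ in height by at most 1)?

Tree (level-order array): [26, 25, 29, None, None, 27, 33, None, None, None, 37, None, 38]
Definition: a tree is height-balanced if, at every node, |h(left) - h(right)| <= 1 (empty subtree has height -1).
Bottom-up per-node check:
  node 25: h_left=-1, h_right=-1, diff=0 [OK], height=0
  node 27: h_left=-1, h_right=-1, diff=0 [OK], height=0
  node 38: h_left=-1, h_right=-1, diff=0 [OK], height=0
  node 37: h_left=-1, h_right=0, diff=1 [OK], height=1
  node 33: h_left=-1, h_right=1, diff=2 [FAIL (|-1-1|=2 > 1)], height=2
  node 29: h_left=0, h_right=2, diff=2 [FAIL (|0-2|=2 > 1)], height=3
  node 26: h_left=0, h_right=3, diff=3 [FAIL (|0-3|=3 > 1)], height=4
Node 33 violates the condition: |-1 - 1| = 2 > 1.
Result: Not balanced


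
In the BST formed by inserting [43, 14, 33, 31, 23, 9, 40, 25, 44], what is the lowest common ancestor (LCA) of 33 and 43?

Tree insertion order: [43, 14, 33, 31, 23, 9, 40, 25, 44]
Tree (level-order array): [43, 14, 44, 9, 33, None, None, None, None, 31, 40, 23, None, None, None, None, 25]
In a BST, the LCA of p=33, q=43 is the first node v on the
root-to-leaf path with p <= v <= q (go left if both < v, right if both > v).
Walk from root:
  at 43: 33 <= 43 <= 43, this is the LCA
LCA = 43


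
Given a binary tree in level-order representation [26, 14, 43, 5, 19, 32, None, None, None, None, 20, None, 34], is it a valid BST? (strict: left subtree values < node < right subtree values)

Level-order array: [26, 14, 43, 5, 19, 32, None, None, None, None, 20, None, 34]
Validate using subtree bounds (lo, hi): at each node, require lo < value < hi,
then recurse left with hi=value and right with lo=value.
Preorder trace (stopping at first violation):
  at node 26 with bounds (-inf, +inf): OK
  at node 14 with bounds (-inf, 26): OK
  at node 5 with bounds (-inf, 14): OK
  at node 19 with bounds (14, 26): OK
  at node 20 with bounds (19, 26): OK
  at node 43 with bounds (26, +inf): OK
  at node 32 with bounds (26, 43): OK
  at node 34 with bounds (32, 43): OK
No violation found at any node.
Result: Valid BST


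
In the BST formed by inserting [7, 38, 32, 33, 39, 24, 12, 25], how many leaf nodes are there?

Tree built from: [7, 38, 32, 33, 39, 24, 12, 25]
Tree (level-order array): [7, None, 38, 32, 39, 24, 33, None, None, 12, 25]
Rule: A leaf has 0 children.
Per-node child counts:
  node 7: 1 child(ren)
  node 38: 2 child(ren)
  node 32: 2 child(ren)
  node 24: 2 child(ren)
  node 12: 0 child(ren)
  node 25: 0 child(ren)
  node 33: 0 child(ren)
  node 39: 0 child(ren)
Matching nodes: [12, 25, 33, 39]
Count of leaf nodes: 4


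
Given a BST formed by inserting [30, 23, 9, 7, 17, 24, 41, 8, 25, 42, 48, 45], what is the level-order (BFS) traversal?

Tree insertion order: [30, 23, 9, 7, 17, 24, 41, 8, 25, 42, 48, 45]
Tree (level-order array): [30, 23, 41, 9, 24, None, 42, 7, 17, None, 25, None, 48, None, 8, None, None, None, None, 45]
BFS from the root, enqueuing left then right child of each popped node:
  queue [30] -> pop 30, enqueue [23, 41], visited so far: [30]
  queue [23, 41] -> pop 23, enqueue [9, 24], visited so far: [30, 23]
  queue [41, 9, 24] -> pop 41, enqueue [42], visited so far: [30, 23, 41]
  queue [9, 24, 42] -> pop 9, enqueue [7, 17], visited so far: [30, 23, 41, 9]
  queue [24, 42, 7, 17] -> pop 24, enqueue [25], visited so far: [30, 23, 41, 9, 24]
  queue [42, 7, 17, 25] -> pop 42, enqueue [48], visited so far: [30, 23, 41, 9, 24, 42]
  queue [7, 17, 25, 48] -> pop 7, enqueue [8], visited so far: [30, 23, 41, 9, 24, 42, 7]
  queue [17, 25, 48, 8] -> pop 17, enqueue [none], visited so far: [30, 23, 41, 9, 24, 42, 7, 17]
  queue [25, 48, 8] -> pop 25, enqueue [none], visited so far: [30, 23, 41, 9, 24, 42, 7, 17, 25]
  queue [48, 8] -> pop 48, enqueue [45], visited so far: [30, 23, 41, 9, 24, 42, 7, 17, 25, 48]
  queue [8, 45] -> pop 8, enqueue [none], visited so far: [30, 23, 41, 9, 24, 42, 7, 17, 25, 48, 8]
  queue [45] -> pop 45, enqueue [none], visited so far: [30, 23, 41, 9, 24, 42, 7, 17, 25, 48, 8, 45]
Result: [30, 23, 41, 9, 24, 42, 7, 17, 25, 48, 8, 45]


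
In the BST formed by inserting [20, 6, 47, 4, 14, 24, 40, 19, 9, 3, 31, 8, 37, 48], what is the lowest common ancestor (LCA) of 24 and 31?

Tree insertion order: [20, 6, 47, 4, 14, 24, 40, 19, 9, 3, 31, 8, 37, 48]
Tree (level-order array): [20, 6, 47, 4, 14, 24, 48, 3, None, 9, 19, None, 40, None, None, None, None, 8, None, None, None, 31, None, None, None, None, 37]
In a BST, the LCA of p=24, q=31 is the first node v on the
root-to-leaf path with p <= v <= q (go left if both < v, right if both > v).
Walk from root:
  at 20: both 24 and 31 > 20, go right
  at 47: both 24 and 31 < 47, go left
  at 24: 24 <= 24 <= 31, this is the LCA
LCA = 24


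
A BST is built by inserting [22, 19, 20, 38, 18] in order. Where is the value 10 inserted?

Starting tree (level order): [22, 19, 38, 18, 20]
Insertion path: 22 -> 19 -> 18
Result: insert 10 as left child of 18
Final tree (level order): [22, 19, 38, 18, 20, None, None, 10]


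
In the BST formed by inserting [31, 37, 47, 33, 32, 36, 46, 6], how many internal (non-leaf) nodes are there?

Tree built from: [31, 37, 47, 33, 32, 36, 46, 6]
Tree (level-order array): [31, 6, 37, None, None, 33, 47, 32, 36, 46]
Rule: An internal node has at least one child.
Per-node child counts:
  node 31: 2 child(ren)
  node 6: 0 child(ren)
  node 37: 2 child(ren)
  node 33: 2 child(ren)
  node 32: 0 child(ren)
  node 36: 0 child(ren)
  node 47: 1 child(ren)
  node 46: 0 child(ren)
Matching nodes: [31, 37, 33, 47]
Count of internal (non-leaf) nodes: 4


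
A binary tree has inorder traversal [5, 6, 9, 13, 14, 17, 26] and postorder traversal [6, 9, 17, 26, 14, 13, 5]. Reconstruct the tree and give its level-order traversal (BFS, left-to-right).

Inorder:   [5, 6, 9, 13, 14, 17, 26]
Postorder: [6, 9, 17, 26, 14, 13, 5]
Algorithm: postorder visits root last, so walk postorder right-to-left;
each value is the root of the current inorder slice — split it at that
value, recurse on the right subtree first, then the left.
Recursive splits:
  root=5; inorder splits into left=[], right=[6, 9, 13, 14, 17, 26]
  root=13; inorder splits into left=[6, 9], right=[14, 17, 26]
  root=14; inorder splits into left=[], right=[17, 26]
  root=26; inorder splits into left=[17], right=[]
  root=17; inorder splits into left=[], right=[]
  root=9; inorder splits into left=[6], right=[]
  root=6; inorder splits into left=[], right=[]
Reconstructed level-order: [5, 13, 9, 14, 6, 26, 17]


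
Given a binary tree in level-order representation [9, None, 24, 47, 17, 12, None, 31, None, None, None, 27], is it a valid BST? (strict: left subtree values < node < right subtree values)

Level-order array: [9, None, 24, 47, 17, 12, None, 31, None, None, None, 27]
Validate using subtree bounds (lo, hi): at each node, require lo < value < hi,
then recurse left with hi=value and right with lo=value.
Preorder trace (stopping at first violation):
  at node 9 with bounds (-inf, +inf): OK
  at node 24 with bounds (9, +inf): OK
  at node 47 with bounds (9, 24): VIOLATION
Node 47 violates its bound: not (9 < 47 < 24).
Result: Not a valid BST


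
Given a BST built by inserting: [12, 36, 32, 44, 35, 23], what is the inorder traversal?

Tree insertion order: [12, 36, 32, 44, 35, 23]
Tree (level-order array): [12, None, 36, 32, 44, 23, 35]
Inorder traversal: [12, 23, 32, 35, 36, 44]


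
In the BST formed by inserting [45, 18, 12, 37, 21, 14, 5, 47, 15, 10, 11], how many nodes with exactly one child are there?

Tree built from: [45, 18, 12, 37, 21, 14, 5, 47, 15, 10, 11]
Tree (level-order array): [45, 18, 47, 12, 37, None, None, 5, 14, 21, None, None, 10, None, 15, None, None, None, 11]
Rule: These are nodes with exactly 1 non-null child.
Per-node child counts:
  node 45: 2 child(ren)
  node 18: 2 child(ren)
  node 12: 2 child(ren)
  node 5: 1 child(ren)
  node 10: 1 child(ren)
  node 11: 0 child(ren)
  node 14: 1 child(ren)
  node 15: 0 child(ren)
  node 37: 1 child(ren)
  node 21: 0 child(ren)
  node 47: 0 child(ren)
Matching nodes: [5, 10, 14, 37]
Count of nodes with exactly one child: 4


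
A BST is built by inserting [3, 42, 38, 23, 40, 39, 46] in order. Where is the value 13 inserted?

Starting tree (level order): [3, None, 42, 38, 46, 23, 40, None, None, None, None, 39]
Insertion path: 3 -> 42 -> 38 -> 23
Result: insert 13 as left child of 23
Final tree (level order): [3, None, 42, 38, 46, 23, 40, None, None, 13, None, 39]


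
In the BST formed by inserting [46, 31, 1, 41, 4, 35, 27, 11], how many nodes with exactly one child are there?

Tree built from: [46, 31, 1, 41, 4, 35, 27, 11]
Tree (level-order array): [46, 31, None, 1, 41, None, 4, 35, None, None, 27, None, None, 11]
Rule: These are nodes with exactly 1 non-null child.
Per-node child counts:
  node 46: 1 child(ren)
  node 31: 2 child(ren)
  node 1: 1 child(ren)
  node 4: 1 child(ren)
  node 27: 1 child(ren)
  node 11: 0 child(ren)
  node 41: 1 child(ren)
  node 35: 0 child(ren)
Matching nodes: [46, 1, 4, 27, 41]
Count of nodes with exactly one child: 5


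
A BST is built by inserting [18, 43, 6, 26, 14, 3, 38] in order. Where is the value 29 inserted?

Starting tree (level order): [18, 6, 43, 3, 14, 26, None, None, None, None, None, None, 38]
Insertion path: 18 -> 43 -> 26 -> 38
Result: insert 29 as left child of 38
Final tree (level order): [18, 6, 43, 3, 14, 26, None, None, None, None, None, None, 38, 29]


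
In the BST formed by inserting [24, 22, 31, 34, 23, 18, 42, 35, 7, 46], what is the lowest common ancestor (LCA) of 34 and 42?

Tree insertion order: [24, 22, 31, 34, 23, 18, 42, 35, 7, 46]
Tree (level-order array): [24, 22, 31, 18, 23, None, 34, 7, None, None, None, None, 42, None, None, 35, 46]
In a BST, the LCA of p=34, q=42 is the first node v on the
root-to-leaf path with p <= v <= q (go left if both < v, right if both > v).
Walk from root:
  at 24: both 34 and 42 > 24, go right
  at 31: both 34 and 42 > 31, go right
  at 34: 34 <= 34 <= 42, this is the LCA
LCA = 34


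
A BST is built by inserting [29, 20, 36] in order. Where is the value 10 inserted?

Starting tree (level order): [29, 20, 36]
Insertion path: 29 -> 20
Result: insert 10 as left child of 20
Final tree (level order): [29, 20, 36, 10]


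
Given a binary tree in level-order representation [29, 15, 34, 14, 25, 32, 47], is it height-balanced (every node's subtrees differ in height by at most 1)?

Tree (level-order array): [29, 15, 34, 14, 25, 32, 47]
Definition: a tree is height-balanced if, at every node, |h(left) - h(right)| <= 1 (empty subtree has height -1).
Bottom-up per-node check:
  node 14: h_left=-1, h_right=-1, diff=0 [OK], height=0
  node 25: h_left=-1, h_right=-1, diff=0 [OK], height=0
  node 15: h_left=0, h_right=0, diff=0 [OK], height=1
  node 32: h_left=-1, h_right=-1, diff=0 [OK], height=0
  node 47: h_left=-1, h_right=-1, diff=0 [OK], height=0
  node 34: h_left=0, h_right=0, diff=0 [OK], height=1
  node 29: h_left=1, h_right=1, diff=0 [OK], height=2
All nodes satisfy the balance condition.
Result: Balanced


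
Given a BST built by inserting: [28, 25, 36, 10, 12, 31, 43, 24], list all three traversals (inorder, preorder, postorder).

Tree insertion order: [28, 25, 36, 10, 12, 31, 43, 24]
Tree (level-order array): [28, 25, 36, 10, None, 31, 43, None, 12, None, None, None, None, None, 24]
Inorder (L, root, R): [10, 12, 24, 25, 28, 31, 36, 43]
Preorder (root, L, R): [28, 25, 10, 12, 24, 36, 31, 43]
Postorder (L, R, root): [24, 12, 10, 25, 31, 43, 36, 28]


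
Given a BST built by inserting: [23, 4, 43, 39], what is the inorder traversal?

Tree insertion order: [23, 4, 43, 39]
Tree (level-order array): [23, 4, 43, None, None, 39]
Inorder traversal: [4, 23, 39, 43]


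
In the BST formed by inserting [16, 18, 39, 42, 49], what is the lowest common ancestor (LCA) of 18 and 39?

Tree insertion order: [16, 18, 39, 42, 49]
Tree (level-order array): [16, None, 18, None, 39, None, 42, None, 49]
In a BST, the LCA of p=18, q=39 is the first node v on the
root-to-leaf path with p <= v <= q (go left if both < v, right if both > v).
Walk from root:
  at 16: both 18 and 39 > 16, go right
  at 18: 18 <= 18 <= 39, this is the LCA
LCA = 18


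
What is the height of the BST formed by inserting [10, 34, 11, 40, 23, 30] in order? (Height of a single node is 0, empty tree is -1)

Insertion order: [10, 34, 11, 40, 23, 30]
Tree (level-order array): [10, None, 34, 11, 40, None, 23, None, None, None, 30]
Compute height bottom-up (empty subtree = -1):
  height(30) = 1 + max(-1, -1) = 0
  height(23) = 1 + max(-1, 0) = 1
  height(11) = 1 + max(-1, 1) = 2
  height(40) = 1 + max(-1, -1) = 0
  height(34) = 1 + max(2, 0) = 3
  height(10) = 1 + max(-1, 3) = 4
Height = 4


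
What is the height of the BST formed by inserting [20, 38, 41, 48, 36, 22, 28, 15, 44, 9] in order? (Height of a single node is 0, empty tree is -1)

Insertion order: [20, 38, 41, 48, 36, 22, 28, 15, 44, 9]
Tree (level-order array): [20, 15, 38, 9, None, 36, 41, None, None, 22, None, None, 48, None, 28, 44]
Compute height bottom-up (empty subtree = -1):
  height(9) = 1 + max(-1, -1) = 0
  height(15) = 1 + max(0, -1) = 1
  height(28) = 1 + max(-1, -1) = 0
  height(22) = 1 + max(-1, 0) = 1
  height(36) = 1 + max(1, -1) = 2
  height(44) = 1 + max(-1, -1) = 0
  height(48) = 1 + max(0, -1) = 1
  height(41) = 1 + max(-1, 1) = 2
  height(38) = 1 + max(2, 2) = 3
  height(20) = 1 + max(1, 3) = 4
Height = 4


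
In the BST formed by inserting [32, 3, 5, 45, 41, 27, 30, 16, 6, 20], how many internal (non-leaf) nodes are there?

Tree built from: [32, 3, 5, 45, 41, 27, 30, 16, 6, 20]
Tree (level-order array): [32, 3, 45, None, 5, 41, None, None, 27, None, None, 16, 30, 6, 20]
Rule: An internal node has at least one child.
Per-node child counts:
  node 32: 2 child(ren)
  node 3: 1 child(ren)
  node 5: 1 child(ren)
  node 27: 2 child(ren)
  node 16: 2 child(ren)
  node 6: 0 child(ren)
  node 20: 0 child(ren)
  node 30: 0 child(ren)
  node 45: 1 child(ren)
  node 41: 0 child(ren)
Matching nodes: [32, 3, 5, 27, 16, 45]
Count of internal (non-leaf) nodes: 6


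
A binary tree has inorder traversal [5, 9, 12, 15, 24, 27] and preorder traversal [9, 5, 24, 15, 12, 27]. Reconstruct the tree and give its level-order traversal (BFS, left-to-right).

Inorder:  [5, 9, 12, 15, 24, 27]
Preorder: [9, 5, 24, 15, 12, 27]
Algorithm: preorder visits root first, so consume preorder in order;
for each root, split the current inorder slice at that value into
left-subtree inorder and right-subtree inorder, then recurse.
Recursive splits:
  root=9; inorder splits into left=[5], right=[12, 15, 24, 27]
  root=5; inorder splits into left=[], right=[]
  root=24; inorder splits into left=[12, 15], right=[27]
  root=15; inorder splits into left=[12], right=[]
  root=12; inorder splits into left=[], right=[]
  root=27; inorder splits into left=[], right=[]
Reconstructed level-order: [9, 5, 24, 15, 27, 12]


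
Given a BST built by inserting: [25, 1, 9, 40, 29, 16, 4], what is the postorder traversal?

Tree insertion order: [25, 1, 9, 40, 29, 16, 4]
Tree (level-order array): [25, 1, 40, None, 9, 29, None, 4, 16]
Postorder traversal: [4, 16, 9, 1, 29, 40, 25]


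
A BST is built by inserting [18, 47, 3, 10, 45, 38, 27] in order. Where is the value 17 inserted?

Starting tree (level order): [18, 3, 47, None, 10, 45, None, None, None, 38, None, 27]
Insertion path: 18 -> 3 -> 10
Result: insert 17 as right child of 10
Final tree (level order): [18, 3, 47, None, 10, 45, None, None, 17, 38, None, None, None, 27]


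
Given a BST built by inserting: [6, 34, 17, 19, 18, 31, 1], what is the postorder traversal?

Tree insertion order: [6, 34, 17, 19, 18, 31, 1]
Tree (level-order array): [6, 1, 34, None, None, 17, None, None, 19, 18, 31]
Postorder traversal: [1, 18, 31, 19, 17, 34, 6]


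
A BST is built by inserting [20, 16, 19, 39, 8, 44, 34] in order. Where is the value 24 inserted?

Starting tree (level order): [20, 16, 39, 8, 19, 34, 44]
Insertion path: 20 -> 39 -> 34
Result: insert 24 as left child of 34
Final tree (level order): [20, 16, 39, 8, 19, 34, 44, None, None, None, None, 24]


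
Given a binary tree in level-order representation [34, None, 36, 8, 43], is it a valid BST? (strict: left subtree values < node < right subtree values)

Level-order array: [34, None, 36, 8, 43]
Validate using subtree bounds (lo, hi): at each node, require lo < value < hi,
then recurse left with hi=value and right with lo=value.
Preorder trace (stopping at first violation):
  at node 34 with bounds (-inf, +inf): OK
  at node 36 with bounds (34, +inf): OK
  at node 8 with bounds (34, 36): VIOLATION
Node 8 violates its bound: not (34 < 8 < 36).
Result: Not a valid BST


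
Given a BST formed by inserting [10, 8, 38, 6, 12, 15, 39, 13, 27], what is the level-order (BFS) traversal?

Tree insertion order: [10, 8, 38, 6, 12, 15, 39, 13, 27]
Tree (level-order array): [10, 8, 38, 6, None, 12, 39, None, None, None, 15, None, None, 13, 27]
BFS from the root, enqueuing left then right child of each popped node:
  queue [10] -> pop 10, enqueue [8, 38], visited so far: [10]
  queue [8, 38] -> pop 8, enqueue [6], visited so far: [10, 8]
  queue [38, 6] -> pop 38, enqueue [12, 39], visited so far: [10, 8, 38]
  queue [6, 12, 39] -> pop 6, enqueue [none], visited so far: [10, 8, 38, 6]
  queue [12, 39] -> pop 12, enqueue [15], visited so far: [10, 8, 38, 6, 12]
  queue [39, 15] -> pop 39, enqueue [none], visited so far: [10, 8, 38, 6, 12, 39]
  queue [15] -> pop 15, enqueue [13, 27], visited so far: [10, 8, 38, 6, 12, 39, 15]
  queue [13, 27] -> pop 13, enqueue [none], visited so far: [10, 8, 38, 6, 12, 39, 15, 13]
  queue [27] -> pop 27, enqueue [none], visited so far: [10, 8, 38, 6, 12, 39, 15, 13, 27]
Result: [10, 8, 38, 6, 12, 39, 15, 13, 27]


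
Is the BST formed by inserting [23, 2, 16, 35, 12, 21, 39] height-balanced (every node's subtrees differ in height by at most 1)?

Tree (level-order array): [23, 2, 35, None, 16, None, 39, 12, 21]
Definition: a tree is height-balanced if, at every node, |h(left) - h(right)| <= 1 (empty subtree has height -1).
Bottom-up per-node check:
  node 12: h_left=-1, h_right=-1, diff=0 [OK], height=0
  node 21: h_left=-1, h_right=-1, diff=0 [OK], height=0
  node 16: h_left=0, h_right=0, diff=0 [OK], height=1
  node 2: h_left=-1, h_right=1, diff=2 [FAIL (|-1-1|=2 > 1)], height=2
  node 39: h_left=-1, h_right=-1, diff=0 [OK], height=0
  node 35: h_left=-1, h_right=0, diff=1 [OK], height=1
  node 23: h_left=2, h_right=1, diff=1 [OK], height=3
Node 2 violates the condition: |-1 - 1| = 2 > 1.
Result: Not balanced


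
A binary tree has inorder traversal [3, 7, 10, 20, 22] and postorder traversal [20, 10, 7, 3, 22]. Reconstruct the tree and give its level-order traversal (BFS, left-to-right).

Inorder:   [3, 7, 10, 20, 22]
Postorder: [20, 10, 7, 3, 22]
Algorithm: postorder visits root last, so walk postorder right-to-left;
each value is the root of the current inorder slice — split it at that
value, recurse on the right subtree first, then the left.
Recursive splits:
  root=22; inorder splits into left=[3, 7, 10, 20], right=[]
  root=3; inorder splits into left=[], right=[7, 10, 20]
  root=7; inorder splits into left=[], right=[10, 20]
  root=10; inorder splits into left=[], right=[20]
  root=20; inorder splits into left=[], right=[]
Reconstructed level-order: [22, 3, 7, 10, 20]


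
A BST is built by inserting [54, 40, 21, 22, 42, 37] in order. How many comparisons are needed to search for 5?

Search path for 5: 54 -> 40 -> 21
Found: False
Comparisons: 3


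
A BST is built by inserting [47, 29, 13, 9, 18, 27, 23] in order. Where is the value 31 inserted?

Starting tree (level order): [47, 29, None, 13, None, 9, 18, None, None, None, 27, 23]
Insertion path: 47 -> 29
Result: insert 31 as right child of 29
Final tree (level order): [47, 29, None, 13, 31, 9, 18, None, None, None, None, None, 27, 23]


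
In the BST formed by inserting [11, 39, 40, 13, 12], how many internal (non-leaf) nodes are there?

Tree built from: [11, 39, 40, 13, 12]
Tree (level-order array): [11, None, 39, 13, 40, 12]
Rule: An internal node has at least one child.
Per-node child counts:
  node 11: 1 child(ren)
  node 39: 2 child(ren)
  node 13: 1 child(ren)
  node 12: 0 child(ren)
  node 40: 0 child(ren)
Matching nodes: [11, 39, 13]
Count of internal (non-leaf) nodes: 3


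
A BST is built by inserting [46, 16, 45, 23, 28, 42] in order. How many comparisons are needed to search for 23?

Search path for 23: 46 -> 16 -> 45 -> 23
Found: True
Comparisons: 4


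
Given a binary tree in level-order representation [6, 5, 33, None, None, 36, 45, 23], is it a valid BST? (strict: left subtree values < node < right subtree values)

Level-order array: [6, 5, 33, None, None, 36, 45, 23]
Validate using subtree bounds (lo, hi): at each node, require lo < value < hi,
then recurse left with hi=value and right with lo=value.
Preorder trace (stopping at first violation):
  at node 6 with bounds (-inf, +inf): OK
  at node 5 with bounds (-inf, 6): OK
  at node 33 with bounds (6, +inf): OK
  at node 36 with bounds (6, 33): VIOLATION
Node 36 violates its bound: not (6 < 36 < 33).
Result: Not a valid BST


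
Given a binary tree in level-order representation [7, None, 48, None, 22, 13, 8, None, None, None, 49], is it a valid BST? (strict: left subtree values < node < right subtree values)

Level-order array: [7, None, 48, None, 22, 13, 8, None, None, None, 49]
Validate using subtree bounds (lo, hi): at each node, require lo < value < hi,
then recurse left with hi=value and right with lo=value.
Preorder trace (stopping at first violation):
  at node 7 with bounds (-inf, +inf): OK
  at node 48 with bounds (7, +inf): OK
  at node 22 with bounds (48, +inf): VIOLATION
Node 22 violates its bound: not (48 < 22 < +inf).
Result: Not a valid BST


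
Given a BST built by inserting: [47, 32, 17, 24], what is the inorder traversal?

Tree insertion order: [47, 32, 17, 24]
Tree (level-order array): [47, 32, None, 17, None, None, 24]
Inorder traversal: [17, 24, 32, 47]


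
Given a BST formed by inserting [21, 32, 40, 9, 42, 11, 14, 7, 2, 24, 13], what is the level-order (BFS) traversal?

Tree insertion order: [21, 32, 40, 9, 42, 11, 14, 7, 2, 24, 13]
Tree (level-order array): [21, 9, 32, 7, 11, 24, 40, 2, None, None, 14, None, None, None, 42, None, None, 13]
BFS from the root, enqueuing left then right child of each popped node:
  queue [21] -> pop 21, enqueue [9, 32], visited so far: [21]
  queue [9, 32] -> pop 9, enqueue [7, 11], visited so far: [21, 9]
  queue [32, 7, 11] -> pop 32, enqueue [24, 40], visited so far: [21, 9, 32]
  queue [7, 11, 24, 40] -> pop 7, enqueue [2], visited so far: [21, 9, 32, 7]
  queue [11, 24, 40, 2] -> pop 11, enqueue [14], visited so far: [21, 9, 32, 7, 11]
  queue [24, 40, 2, 14] -> pop 24, enqueue [none], visited so far: [21, 9, 32, 7, 11, 24]
  queue [40, 2, 14] -> pop 40, enqueue [42], visited so far: [21, 9, 32, 7, 11, 24, 40]
  queue [2, 14, 42] -> pop 2, enqueue [none], visited so far: [21, 9, 32, 7, 11, 24, 40, 2]
  queue [14, 42] -> pop 14, enqueue [13], visited so far: [21, 9, 32, 7, 11, 24, 40, 2, 14]
  queue [42, 13] -> pop 42, enqueue [none], visited so far: [21, 9, 32, 7, 11, 24, 40, 2, 14, 42]
  queue [13] -> pop 13, enqueue [none], visited so far: [21, 9, 32, 7, 11, 24, 40, 2, 14, 42, 13]
Result: [21, 9, 32, 7, 11, 24, 40, 2, 14, 42, 13]


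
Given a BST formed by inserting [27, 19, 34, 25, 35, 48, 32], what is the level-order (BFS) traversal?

Tree insertion order: [27, 19, 34, 25, 35, 48, 32]
Tree (level-order array): [27, 19, 34, None, 25, 32, 35, None, None, None, None, None, 48]
BFS from the root, enqueuing left then right child of each popped node:
  queue [27] -> pop 27, enqueue [19, 34], visited so far: [27]
  queue [19, 34] -> pop 19, enqueue [25], visited so far: [27, 19]
  queue [34, 25] -> pop 34, enqueue [32, 35], visited so far: [27, 19, 34]
  queue [25, 32, 35] -> pop 25, enqueue [none], visited so far: [27, 19, 34, 25]
  queue [32, 35] -> pop 32, enqueue [none], visited so far: [27, 19, 34, 25, 32]
  queue [35] -> pop 35, enqueue [48], visited so far: [27, 19, 34, 25, 32, 35]
  queue [48] -> pop 48, enqueue [none], visited so far: [27, 19, 34, 25, 32, 35, 48]
Result: [27, 19, 34, 25, 32, 35, 48]


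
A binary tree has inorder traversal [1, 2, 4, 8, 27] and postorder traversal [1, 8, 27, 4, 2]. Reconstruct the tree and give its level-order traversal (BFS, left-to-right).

Inorder:   [1, 2, 4, 8, 27]
Postorder: [1, 8, 27, 4, 2]
Algorithm: postorder visits root last, so walk postorder right-to-left;
each value is the root of the current inorder slice — split it at that
value, recurse on the right subtree first, then the left.
Recursive splits:
  root=2; inorder splits into left=[1], right=[4, 8, 27]
  root=4; inorder splits into left=[], right=[8, 27]
  root=27; inorder splits into left=[8], right=[]
  root=8; inorder splits into left=[], right=[]
  root=1; inorder splits into left=[], right=[]
Reconstructed level-order: [2, 1, 4, 27, 8]


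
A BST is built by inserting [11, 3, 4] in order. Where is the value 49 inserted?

Starting tree (level order): [11, 3, None, None, 4]
Insertion path: 11
Result: insert 49 as right child of 11
Final tree (level order): [11, 3, 49, None, 4]


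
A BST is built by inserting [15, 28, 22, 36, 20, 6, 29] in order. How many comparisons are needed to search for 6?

Search path for 6: 15 -> 6
Found: True
Comparisons: 2


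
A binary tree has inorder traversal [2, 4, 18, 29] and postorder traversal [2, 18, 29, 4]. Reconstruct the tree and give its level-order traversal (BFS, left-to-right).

Inorder:   [2, 4, 18, 29]
Postorder: [2, 18, 29, 4]
Algorithm: postorder visits root last, so walk postorder right-to-left;
each value is the root of the current inorder slice — split it at that
value, recurse on the right subtree first, then the left.
Recursive splits:
  root=4; inorder splits into left=[2], right=[18, 29]
  root=29; inorder splits into left=[18], right=[]
  root=18; inorder splits into left=[], right=[]
  root=2; inorder splits into left=[], right=[]
Reconstructed level-order: [4, 2, 29, 18]


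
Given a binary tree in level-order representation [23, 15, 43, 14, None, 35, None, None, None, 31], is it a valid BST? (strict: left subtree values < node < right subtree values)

Level-order array: [23, 15, 43, 14, None, 35, None, None, None, 31]
Validate using subtree bounds (lo, hi): at each node, require lo < value < hi,
then recurse left with hi=value and right with lo=value.
Preorder trace (stopping at first violation):
  at node 23 with bounds (-inf, +inf): OK
  at node 15 with bounds (-inf, 23): OK
  at node 14 with bounds (-inf, 15): OK
  at node 43 with bounds (23, +inf): OK
  at node 35 with bounds (23, 43): OK
  at node 31 with bounds (23, 35): OK
No violation found at any node.
Result: Valid BST


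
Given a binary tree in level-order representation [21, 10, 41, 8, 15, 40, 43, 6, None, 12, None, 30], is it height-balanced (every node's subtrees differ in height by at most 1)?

Tree (level-order array): [21, 10, 41, 8, 15, 40, 43, 6, None, 12, None, 30]
Definition: a tree is height-balanced if, at every node, |h(left) - h(right)| <= 1 (empty subtree has height -1).
Bottom-up per-node check:
  node 6: h_left=-1, h_right=-1, diff=0 [OK], height=0
  node 8: h_left=0, h_right=-1, diff=1 [OK], height=1
  node 12: h_left=-1, h_right=-1, diff=0 [OK], height=0
  node 15: h_left=0, h_right=-1, diff=1 [OK], height=1
  node 10: h_left=1, h_right=1, diff=0 [OK], height=2
  node 30: h_left=-1, h_right=-1, diff=0 [OK], height=0
  node 40: h_left=0, h_right=-1, diff=1 [OK], height=1
  node 43: h_left=-1, h_right=-1, diff=0 [OK], height=0
  node 41: h_left=1, h_right=0, diff=1 [OK], height=2
  node 21: h_left=2, h_right=2, diff=0 [OK], height=3
All nodes satisfy the balance condition.
Result: Balanced


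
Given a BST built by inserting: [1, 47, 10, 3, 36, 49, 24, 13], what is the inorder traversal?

Tree insertion order: [1, 47, 10, 3, 36, 49, 24, 13]
Tree (level-order array): [1, None, 47, 10, 49, 3, 36, None, None, None, None, 24, None, 13]
Inorder traversal: [1, 3, 10, 13, 24, 36, 47, 49]


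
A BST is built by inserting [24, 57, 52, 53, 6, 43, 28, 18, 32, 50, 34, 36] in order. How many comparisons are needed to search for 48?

Search path for 48: 24 -> 57 -> 52 -> 43 -> 50
Found: False
Comparisons: 5


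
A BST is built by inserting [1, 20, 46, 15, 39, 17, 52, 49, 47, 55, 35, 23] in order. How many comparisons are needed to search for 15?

Search path for 15: 1 -> 20 -> 15
Found: True
Comparisons: 3


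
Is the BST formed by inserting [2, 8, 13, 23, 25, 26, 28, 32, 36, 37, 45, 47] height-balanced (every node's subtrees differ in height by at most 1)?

Tree (level-order array): [2, None, 8, None, 13, None, 23, None, 25, None, 26, None, 28, None, 32, None, 36, None, 37, None, 45, None, 47]
Definition: a tree is height-balanced if, at every node, |h(left) - h(right)| <= 1 (empty subtree has height -1).
Bottom-up per-node check:
  node 47: h_left=-1, h_right=-1, diff=0 [OK], height=0
  node 45: h_left=-1, h_right=0, diff=1 [OK], height=1
  node 37: h_left=-1, h_right=1, diff=2 [FAIL (|-1-1|=2 > 1)], height=2
  node 36: h_left=-1, h_right=2, diff=3 [FAIL (|-1-2|=3 > 1)], height=3
  node 32: h_left=-1, h_right=3, diff=4 [FAIL (|-1-3|=4 > 1)], height=4
  node 28: h_left=-1, h_right=4, diff=5 [FAIL (|-1-4|=5 > 1)], height=5
  node 26: h_left=-1, h_right=5, diff=6 [FAIL (|-1-5|=6 > 1)], height=6
  node 25: h_left=-1, h_right=6, diff=7 [FAIL (|-1-6|=7 > 1)], height=7
  node 23: h_left=-1, h_right=7, diff=8 [FAIL (|-1-7|=8 > 1)], height=8
  node 13: h_left=-1, h_right=8, diff=9 [FAIL (|-1-8|=9 > 1)], height=9
  node 8: h_left=-1, h_right=9, diff=10 [FAIL (|-1-9|=10 > 1)], height=10
  node 2: h_left=-1, h_right=10, diff=11 [FAIL (|-1-10|=11 > 1)], height=11
Node 37 violates the condition: |-1 - 1| = 2 > 1.
Result: Not balanced
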